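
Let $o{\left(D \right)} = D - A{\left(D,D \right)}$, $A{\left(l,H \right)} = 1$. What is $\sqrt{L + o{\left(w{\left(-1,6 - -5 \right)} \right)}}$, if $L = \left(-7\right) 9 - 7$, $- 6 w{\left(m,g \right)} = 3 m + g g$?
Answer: $\frac{4 i \sqrt{51}}{3} \approx 9.5219 i$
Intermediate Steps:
$w{\left(m,g \right)} = - \frac{m}{2} - \frac{g^{2}}{6}$ ($w{\left(m,g \right)} = - \frac{3 m + g g}{6} = - \frac{3 m + g^{2}}{6} = - \frac{g^{2} + 3 m}{6} = - \frac{m}{2} - \frac{g^{2}}{6}$)
$L = -70$ ($L = -63 - 7 = -70$)
$o{\left(D \right)} = -1 + D$ ($o{\left(D \right)} = D - 1 = -1 + D$)
$\sqrt{L + o{\left(w{\left(-1,6 - -5 \right)} \right)}} = \sqrt{-70 - \left(\frac{1}{2} + \frac{\left(6 - -5\right)^{2}}{6}\right)} = \sqrt{-70 + \left(-1 + \left(\frac{1}{2} - \frac{\left(6 + 5\right)^{2}}{6}\right)\right)} = \sqrt{-70 + \left(-1 + \left(\frac{1}{2} - \frac{11^{2}}{6}\right)\right)} = \sqrt{-70 + \left(-1 + \left(\frac{1}{2} - \frac{121}{6}\right)\right)} = \sqrt{-70 - \frac{62}{3}} = \sqrt{- \frac{272}{3}} = \frac{4 i \sqrt{51}}{3}$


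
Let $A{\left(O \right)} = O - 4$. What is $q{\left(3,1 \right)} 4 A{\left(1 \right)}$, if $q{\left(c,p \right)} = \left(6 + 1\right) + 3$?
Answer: $-120$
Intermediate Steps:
$A{\left(O \right)} = -4 + O$ ($A{\left(O \right)} = O - 4 = -4 + O$)
$q{\left(c,p \right)} = 10$ ($q{\left(c,p \right)} = 7 + 3 = 10$)
$q{\left(3,1 \right)} 4 A{\left(1 \right)} = 10 \cdot 4 \left(-4 + 1\right) = 40 \left(-3\right) = -120$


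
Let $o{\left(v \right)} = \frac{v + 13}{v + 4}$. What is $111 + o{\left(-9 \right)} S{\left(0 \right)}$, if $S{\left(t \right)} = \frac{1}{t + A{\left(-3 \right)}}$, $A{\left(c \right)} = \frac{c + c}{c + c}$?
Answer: $\frac{551}{5} \approx 110.2$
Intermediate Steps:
$o{\left(v \right)} = \frac{13 + v}{4 + v}$
$A{\left(c \right)} = 1$ ($A{\left(c \right)} = \frac{2 c}{2 c} = 2 c \frac{1}{2 c} = 1$)
$S{\left(t \right)} = \frac{1}{1 + t}$ ($S{\left(t \right)} = \frac{1}{t + 1} = \frac{1}{1 + t}$)
$111 + o{\left(-9 \right)} S{\left(0 \right)} = 111 + \frac{\frac{1}{4 - 9} \left(13 - 9\right)}{1 + 0} = 111 + \frac{\frac{1}{-5} \cdot 4}{1} = 111 + \left(- \frac{1}{5}\right) 4 \cdot 1 = 111 - \frac{4}{5} = \frac{551}{5}$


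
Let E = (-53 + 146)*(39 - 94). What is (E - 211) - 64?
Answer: -5390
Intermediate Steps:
E = -5115 (E = 93*(-55) = -5115)
(E - 211) - 64 = (-5115 - 211) - 64 = -5326 - 64 = -5390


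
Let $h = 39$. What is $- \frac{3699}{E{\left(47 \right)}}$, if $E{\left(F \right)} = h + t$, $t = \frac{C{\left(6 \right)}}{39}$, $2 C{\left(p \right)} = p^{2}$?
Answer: $- \frac{1781}{19} \approx -93.737$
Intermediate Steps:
$C{\left(p \right)} = \frac{p^{2}}{2}$
$t = \frac{6}{13}$ ($t = \frac{\frac{1}{2} \cdot 6^{2}}{39} = \frac{1}{2} \cdot 36 \cdot \frac{1}{39} = 18 \cdot \frac{1}{39} = \frac{6}{13} \approx 0.46154$)
$E{\left(F \right)} = \frac{513}{13}$ ($E{\left(F \right)} = 39 + \frac{6}{13} = \frac{513}{13}$)
$- \frac{3699}{E{\left(47 \right)}} = - \frac{3699}{\frac{513}{13}} = \left(-3699\right) \frac{13}{513} = - \frac{1781}{19}$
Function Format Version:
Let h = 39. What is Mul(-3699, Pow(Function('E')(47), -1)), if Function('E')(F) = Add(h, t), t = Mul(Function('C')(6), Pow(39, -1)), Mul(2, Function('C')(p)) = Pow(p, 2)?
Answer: Rational(-1781, 19) ≈ -93.737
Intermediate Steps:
Function('C')(p) = Mul(Rational(1, 2), Pow(p, 2))
t = Rational(6, 13) (t = Mul(Mul(Rational(1, 2), Pow(6, 2)), Pow(39, -1)) = Mul(Mul(Rational(1, 2), 36), Rational(1, 39)) = Mul(18, Rational(1, 39)) = Rational(6, 13) ≈ 0.46154)
Function('E')(F) = Rational(513, 13) (Function('E')(F) = Add(39, Rational(6, 13)) = Rational(513, 13))
Mul(-3699, Pow(Function('E')(47), -1)) = Mul(-3699, Pow(Rational(513, 13), -1)) = Mul(-3699, Rational(13, 513)) = Rational(-1781, 19)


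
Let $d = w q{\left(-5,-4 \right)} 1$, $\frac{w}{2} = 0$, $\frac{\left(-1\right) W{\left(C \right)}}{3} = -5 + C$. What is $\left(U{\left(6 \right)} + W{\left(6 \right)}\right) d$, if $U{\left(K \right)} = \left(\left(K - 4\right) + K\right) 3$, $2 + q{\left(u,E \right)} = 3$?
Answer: $0$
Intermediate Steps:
$q{\left(u,E \right)} = 1$ ($q{\left(u,E \right)} = -2 + 3 = 1$)
$W{\left(C \right)} = 15 - 3 C$ ($W{\left(C \right)} = - 3 \left(-5 + C\right) = 15 - 3 C$)
$w = 0$ ($w = 2 \cdot 0 = 0$)
$d = 0$ ($d = 0 \cdot 1 \cdot 1 = 0 \cdot 1 = 0$)
$U{\left(K \right)} = -12 + 6 K$ ($U{\left(K \right)} = \left(\left(K - 4\right) + K\right) 3 = \left(\left(-4 + K\right) + K\right) 3 = \left(-4 + 2 K\right) 3 = -12 + 6 K$)
$\left(U{\left(6 \right)} + W{\left(6 \right)}\right) d = \left(\left(-12 + 6 \cdot 6\right) + \left(15 - 18\right)\right) 0 = \left(\left(-12 + 36\right) + \left(15 - 18\right)\right) 0 = \left(24 - 3\right) 0 = 21 \cdot 0 = 0$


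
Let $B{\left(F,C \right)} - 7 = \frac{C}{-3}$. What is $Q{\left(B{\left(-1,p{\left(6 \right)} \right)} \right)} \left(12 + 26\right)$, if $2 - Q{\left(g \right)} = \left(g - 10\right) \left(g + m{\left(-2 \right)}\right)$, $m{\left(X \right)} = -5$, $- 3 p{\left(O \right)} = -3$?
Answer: $\frac{2584}{9} \approx 287.11$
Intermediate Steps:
$p{\left(O \right)} = 1$ ($p{\left(O \right)} = \left(- \frac{1}{3}\right) \left(-3\right) = 1$)
$B{\left(F,C \right)} = 7 - \frac{C}{3}$ ($B{\left(F,C \right)} = 7 + \frac{C}{-3} = 7 + C \left(- \frac{1}{3}\right) = 7 - \frac{C}{3}$)
$Q{\left(g \right)} = 2 - \left(-10 + g\right) \left(-5 + g\right)$ ($Q{\left(g \right)} = 2 - \left(g - 10\right) \left(g - 5\right) = 2 - \left(-10 + g\right) \left(-5 + g\right)$)
$Q{\left(B{\left(-1,p{\left(6 \right)} \right)} \right)} \left(12 + 26\right) = \left(-48 - \left(7 - \frac{1}{3}\right)^{2} + 15 \left(7 - \frac{1}{3}\right)\right) \left(12 + 26\right) = \left(-48 - \left(7 - \frac{1}{3}\right)^{2} + 15 \left(7 - \frac{1}{3}\right)\right) 38 = \left(-48 - \left(\frac{20}{3}\right)^{2} + 15 \cdot \frac{20}{3}\right) 38 = \left(-48 - \frac{400}{9} + 100\right) 38 = \frac{68}{9} \cdot 38 = \frac{2584}{9}$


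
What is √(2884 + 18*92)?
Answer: 2*√1135 ≈ 67.380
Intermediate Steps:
√(2884 + 18*92) = √(2884 + 1656) = √4540 = 2*√1135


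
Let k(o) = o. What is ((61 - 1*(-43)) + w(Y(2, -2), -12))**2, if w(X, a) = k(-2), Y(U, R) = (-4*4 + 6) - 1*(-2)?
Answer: 10404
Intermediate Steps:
Y(U, R) = -8 (Y(U, R) = (-16 + 6) + 2 = -10 + 2 = -8)
w(X, a) = -2
((61 - 1*(-43)) + w(Y(2, -2), -12))**2 = ((61 - 1*(-43)) - 2)**2 = ((61 + 43) - 2)**2 = (104 - 2)**2 = 102**2 = 10404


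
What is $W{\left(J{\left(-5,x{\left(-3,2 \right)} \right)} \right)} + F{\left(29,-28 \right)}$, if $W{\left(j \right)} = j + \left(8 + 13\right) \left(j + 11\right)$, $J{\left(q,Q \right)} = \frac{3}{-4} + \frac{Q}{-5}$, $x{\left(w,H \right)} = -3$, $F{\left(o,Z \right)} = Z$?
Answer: $\frac{1997}{10} \approx 199.7$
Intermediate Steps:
$J{\left(q,Q \right)} = - \frac{3}{4} - \frac{Q}{5}$ ($J{\left(q,Q \right)} = 3 \left(- \frac{1}{4}\right) + Q \left(- \frac{1}{5}\right) = - \frac{3}{4} - \frac{Q}{5}$)
$W{\left(j \right)} = 231 + 22 j$ ($W{\left(j \right)} = j + 21 \left(11 + j\right) = j + \left(231 + 21 j\right) = 231 + 22 j$)
$W{\left(J{\left(-5,x{\left(-3,2 \right)} \right)} \right)} + F{\left(29,-28 \right)} = \left(231 + 22 \left(- \frac{3}{4} - - \frac{3}{5}\right)\right) - 28 = \left(231 + 22 \left(- \frac{3}{4} + \frac{3}{5}\right)\right) - 28 = \left(231 + 22 \left(- \frac{3}{20}\right)\right) - 28 = \left(231 - \frac{33}{10}\right) - 28 = \frac{2277}{10} - 28 = \frac{1997}{10}$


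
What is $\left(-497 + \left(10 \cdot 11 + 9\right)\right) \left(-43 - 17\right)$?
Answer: $22680$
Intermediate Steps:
$\left(-497 + \left(10 \cdot 11 + 9\right)\right) \left(-43 - 17\right) = \left(-497 + \left(110 + 9\right)\right) \left(-43 - 17\right) = \left(-497 + 119\right) \left(-60\right) = \left(-378\right) \left(-60\right) = 22680$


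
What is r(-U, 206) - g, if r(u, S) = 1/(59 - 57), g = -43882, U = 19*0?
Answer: 87765/2 ≈ 43883.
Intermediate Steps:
U = 0
r(u, S) = ½ (r(u, S) = 1/2 = ½)
r(-U, 206) - g = ½ - 1*(-43882) = ½ + 43882 = 87765/2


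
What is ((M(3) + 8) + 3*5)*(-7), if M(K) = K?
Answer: -182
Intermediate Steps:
((M(3) + 8) + 3*5)*(-7) = ((3 + 8) + 3*5)*(-7) = (11 + 15)*(-7) = 26*(-7) = -182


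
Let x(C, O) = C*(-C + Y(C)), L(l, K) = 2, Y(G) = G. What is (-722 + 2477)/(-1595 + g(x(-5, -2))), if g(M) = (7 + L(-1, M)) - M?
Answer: -135/122 ≈ -1.1066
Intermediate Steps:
x(C, O) = 0 (x(C, O) = C*(-C + C) = C*0 = 0)
g(M) = 9 - M (g(M) = (7 + 2) - M = 9 - M)
(-722 + 2477)/(-1595 + g(x(-5, -2))) = (-722 + 2477)/(-1595 + (9 - 1*0)) = 1755/(-1595 + (9 + 0)) = 1755/(-1595 + 9) = 1755/(-1586) = 1755*(-1/1586) = -135/122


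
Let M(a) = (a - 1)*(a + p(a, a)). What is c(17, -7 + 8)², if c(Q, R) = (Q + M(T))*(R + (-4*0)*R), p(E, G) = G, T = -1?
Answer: 441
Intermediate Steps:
M(a) = 2*a*(-1 + a) (M(a) = (a - 1)*(a + a) = (-1 + a)*(2*a) = 2*a*(-1 + a))
c(Q, R) = R*(4 + Q) (c(Q, R) = (Q + 2*(-1)*(-1 - 1))*(R + (-4*0)*R) = (Q + 2*(-1)*(-2))*(R + 0*R) = (Q + 4)*(R + 0) = (4 + Q)*R = R*(4 + Q))
c(17, -7 + 8)² = ((-7 + 8)*(4 + 17))² = (1*21)² = 21² = 441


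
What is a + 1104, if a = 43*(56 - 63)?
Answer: 803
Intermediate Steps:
a = -301 (a = 43*(-7) = -301)
a + 1104 = -301 + 1104 = 803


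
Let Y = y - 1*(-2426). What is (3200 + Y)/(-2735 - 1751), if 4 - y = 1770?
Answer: -1930/2243 ≈ -0.86045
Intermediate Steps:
y = -1766 (y = 4 - 1*1770 = 4 - 1770 = -1766)
Y = 660 (Y = -1766 - 1*(-2426) = -1766 + 2426 = 660)
(3200 + Y)/(-2735 - 1751) = (3200 + 660)/(-2735 - 1751) = 3860/(-4486) = 3860*(-1/4486) = -1930/2243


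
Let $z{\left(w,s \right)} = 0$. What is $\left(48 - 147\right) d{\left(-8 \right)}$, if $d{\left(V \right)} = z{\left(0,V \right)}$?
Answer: $0$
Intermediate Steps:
$d{\left(V \right)} = 0$
$\left(48 - 147\right) d{\left(-8 \right)} = \left(48 - 147\right) 0 = \left(-99\right) 0 = 0$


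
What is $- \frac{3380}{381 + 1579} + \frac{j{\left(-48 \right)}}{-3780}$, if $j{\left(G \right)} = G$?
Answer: $- \frac{7549}{4410} \approx -1.7118$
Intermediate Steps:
$- \frac{3380}{381 + 1579} + \frac{j{\left(-48 \right)}}{-3780} = - \frac{3380}{381 + 1579} - \frac{48}{-3780} = - \frac{3380}{1960} - - \frac{4}{315} = \left(-3380\right) \frac{1}{1960} + \frac{4}{315} = - \frac{169}{98} + \frac{4}{315} = - \frac{7549}{4410}$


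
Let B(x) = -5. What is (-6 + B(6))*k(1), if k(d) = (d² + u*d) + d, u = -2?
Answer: 0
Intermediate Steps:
k(d) = d² - d (k(d) = (d² - 2*d) + d = d² - d)
(-6 + B(6))*k(1) = (-6 - 5)*(1*(-1 + 1)) = -11*0 = 0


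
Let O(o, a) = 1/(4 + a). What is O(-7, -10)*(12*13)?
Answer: -26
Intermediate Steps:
O(-7, -10)*(12*13) = (12*13)/(4 - 10) = 156/(-6) = -⅙*156 = -26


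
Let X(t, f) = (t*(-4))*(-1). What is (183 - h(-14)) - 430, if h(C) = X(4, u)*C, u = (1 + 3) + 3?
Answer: -23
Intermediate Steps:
u = 7 (u = 4 + 3 = 7)
X(t, f) = 4*t (X(t, f) = -4*t*(-1) = 4*t)
h(C) = 16*C (h(C) = (4*4)*C = 16*C)
(183 - h(-14)) - 430 = (183 - 16*(-14)) - 430 = (183 - 1*(-224)) - 430 = (183 + 224) - 430 = 407 - 430 = -23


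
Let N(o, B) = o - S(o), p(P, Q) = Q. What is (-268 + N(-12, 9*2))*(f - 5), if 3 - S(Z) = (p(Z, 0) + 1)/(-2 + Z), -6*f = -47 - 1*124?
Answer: -186261/28 ≈ -6652.2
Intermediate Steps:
f = 57/2 (f = -(-47 - 1*124)/6 = -(-47 - 124)/6 = -⅙*(-171) = 57/2 ≈ 28.500)
S(Z) = 3 - 1/(-2 + Z) (S(Z) = 3 - (0 + 1)/(-2 + Z) = 3 - 1/(-2 + Z))
N(o, B) = o - (-7 + 3*o)/(-2 + o)
(-268 + N(-12, 9*2))*(f - 5) = (-268 + (7 + (-12)² - 5*(-12))/(-2 - 12))*(57/2 - 5) = (-268 + (7 + 144 + 60)/(-14))*(47/2) = (-268 - 1/14*211)*(47/2) = (-268 - 211/14)*(47/2) = -3963/14*47/2 = -186261/28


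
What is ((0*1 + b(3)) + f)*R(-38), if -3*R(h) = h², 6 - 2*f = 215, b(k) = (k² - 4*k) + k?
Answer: 150898/3 ≈ 50299.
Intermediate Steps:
b(k) = k² - 3*k
f = -209/2 (f = 3 - ½*215 = 3 - 215/2 = -209/2 ≈ -104.50)
R(h) = -h²/3
((0*1 + b(3)) + f)*R(-38) = ((0*1 + 3*(-3 + 3)) - 209/2)*(-⅓*(-38)²) = ((0 + 3*0) - 209/2)*(-⅓*1444) = ((0 + 0) - 209/2)*(-1444/3) = (0 - 209/2)*(-1444/3) = -209/2*(-1444/3) = 150898/3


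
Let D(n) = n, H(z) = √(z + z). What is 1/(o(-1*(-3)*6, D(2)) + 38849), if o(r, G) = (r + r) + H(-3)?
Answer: 38885/1512043231 - I*√6/1512043231 ≈ 2.5717e-5 - 1.62e-9*I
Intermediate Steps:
H(z) = √2*√z (H(z) = √(2*z) = √2*√z)
o(r, G) = 2*r + I*√6 (o(r, G) = (r + r) + √2*√(-3) = 2*r + √2*(I*√3) = 2*r + I*√6)
1/(o(-1*(-3)*6, D(2)) + 38849) = 1/((2*(-1*(-3)*6) + I*√6) + 38849) = 1/((2*(3*6) + I*√6) + 38849) = 1/((2*18 + I*√6) + 38849) = 1/((36 + I*√6) + 38849) = 1/(38885 + I*√6)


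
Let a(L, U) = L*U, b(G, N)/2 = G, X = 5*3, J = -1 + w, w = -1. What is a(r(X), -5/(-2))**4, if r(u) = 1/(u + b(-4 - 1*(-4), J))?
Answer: 1/1296 ≈ 0.00077160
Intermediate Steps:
J = -2 (J = -1 - 1 = -2)
X = 15
b(G, N) = 2*G
r(u) = 1/u (r(u) = 1/(u + 2*(-4 - 1*(-4))) = 1/(u + 2*(-4 + 4)) = 1/(u + 2*0) = 1/(u + 0) = 1/u)
a(r(X), -5/(-2))**4 = ((-5/(-2))/15)**4 = ((-5*(-1/2))/15)**4 = ((1/15)*(5/2))**4 = (1/6)**4 = 1/1296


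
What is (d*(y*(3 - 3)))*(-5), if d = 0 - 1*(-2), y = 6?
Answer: 0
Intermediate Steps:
d = 2 (d = 0 + 2 = 2)
(d*(y*(3 - 3)))*(-5) = (2*(6*(3 - 3)))*(-5) = (2*(6*0))*(-5) = (2*0)*(-5) = 0*(-5) = 0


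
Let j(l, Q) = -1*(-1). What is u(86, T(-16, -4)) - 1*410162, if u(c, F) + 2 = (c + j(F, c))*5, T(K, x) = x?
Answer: -409729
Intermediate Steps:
j(l, Q) = 1
u(c, F) = 3 + 5*c (u(c, F) = -2 + (c + 1)*5 = -2 + (1 + c)*5 = -2 + (5 + 5*c) = 3 + 5*c)
u(86, T(-16, -4)) - 1*410162 = (3 + 5*86) - 1*410162 = (3 + 430) - 410162 = 433 - 410162 = -409729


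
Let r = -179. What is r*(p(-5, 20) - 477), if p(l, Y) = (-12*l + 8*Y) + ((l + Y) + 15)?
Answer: 40633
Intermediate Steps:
p(l, Y) = 15 - 11*l + 9*Y (p(l, Y) = (-12*l + 8*Y) + ((Y + l) + 15) = (-12*l + 8*Y) + (15 + Y + l) = 15 - 11*l + 9*Y)
r*(p(-5, 20) - 477) = -179*((15 - 11*(-5) + 9*20) - 477) = -179*((15 + 55 + 180) - 477) = -179*(250 - 477) = -179*(-227) = 40633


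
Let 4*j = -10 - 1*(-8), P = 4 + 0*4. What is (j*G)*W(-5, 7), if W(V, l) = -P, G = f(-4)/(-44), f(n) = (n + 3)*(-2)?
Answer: -1/11 ≈ -0.090909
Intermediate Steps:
f(n) = -6 - 2*n (f(n) = (3 + n)*(-2) = -6 - 2*n)
P = 4 (P = 4 + 0 = 4)
G = -1/22 (G = (-6 - 2*(-4))/(-44) = (-6 + 8)*(-1/44) = 2*(-1/44) = -1/22 ≈ -0.045455)
W(V, l) = -4 (W(V, l) = -1*4 = -4)
j = -½ (j = (-10 - 1*(-8))/4 = (-10 + 8)/4 = (¼)*(-2) = -½ ≈ -0.50000)
(j*G)*W(-5, 7) = -½*(-1/22)*(-4) = (1/44)*(-4) = -1/11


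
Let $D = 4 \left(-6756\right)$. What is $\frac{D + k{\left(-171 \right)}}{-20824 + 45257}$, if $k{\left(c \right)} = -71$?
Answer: $- \frac{27095}{24433} \approx -1.109$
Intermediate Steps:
$D = -27024$
$\frac{D + k{\left(-171 \right)}}{-20824 + 45257} = \frac{-27024 - 71}{-20824 + 45257} = - \frac{27095}{24433}$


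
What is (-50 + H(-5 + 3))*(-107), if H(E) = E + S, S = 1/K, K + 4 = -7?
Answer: 61311/11 ≈ 5573.7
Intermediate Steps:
K = -11 (K = -4 - 7 = -11)
S = -1/11 (S = 1/(-11) = -1/11 ≈ -0.090909)
H(E) = -1/11 + E (H(E) = E - 1/11 = -1/11 + E)
(-50 + H(-5 + 3))*(-107) = (-50 + (-1/11 + (-5 + 3)))*(-107) = (-50 + (-1/11 - 2))*(-107) = (-50 - 23/11)*(-107) = -573/11*(-107) = 61311/11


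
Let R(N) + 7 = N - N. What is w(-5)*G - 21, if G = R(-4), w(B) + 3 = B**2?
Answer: -175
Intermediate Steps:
w(B) = -3 + B**2
R(N) = -7 (R(N) = -7 + (N - N) = -7 + 0 = -7)
G = -7
w(-5)*G - 21 = (-3 + (-5)**2)*(-7) - 21 = (-3 + 25)*(-7) - 21 = 22*(-7) - 21 = -154 - 21 = -175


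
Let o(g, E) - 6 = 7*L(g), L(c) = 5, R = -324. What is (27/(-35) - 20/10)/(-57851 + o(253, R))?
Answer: 97/2023350 ≈ 4.7940e-5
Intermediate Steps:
o(g, E) = 41 (o(g, E) = 6 + 7*5 = 6 + 35 = 41)
(27/(-35) - 20/10)/(-57851 + o(253, R)) = (27/(-35) - 20/10)/(-57851 + 41) = (27*(-1/35) - 20*1/10)/(-57810) = (-27/35 - 2)*(-1/57810) = -97/35*(-1/57810) = 97/2023350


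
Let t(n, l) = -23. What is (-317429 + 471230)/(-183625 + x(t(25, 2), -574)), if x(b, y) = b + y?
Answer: -153801/184222 ≈ -0.83487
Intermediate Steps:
(-317429 + 471230)/(-183625 + x(t(25, 2), -574)) = (-317429 + 471230)/(-183625 + (-23 - 574)) = 153801/(-183625 - 597) = 153801/(-184222) = 153801*(-1/184222) = -153801/184222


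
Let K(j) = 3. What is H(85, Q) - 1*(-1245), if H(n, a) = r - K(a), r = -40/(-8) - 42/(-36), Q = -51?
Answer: 7489/6 ≈ 1248.2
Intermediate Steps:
r = 37/6 (r = -40*(-1/8) - 42*(-1/36) = 5 + 7/6 = 37/6 ≈ 6.1667)
H(n, a) = 19/6 (H(n, a) = 37/6 - 1*3 = 37/6 - 3 = 19/6)
H(85, Q) - 1*(-1245) = 19/6 - 1*(-1245) = 19/6 + 1245 = 7489/6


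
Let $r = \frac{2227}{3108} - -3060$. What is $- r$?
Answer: $- \frac{9512707}{3108} \approx -3060.7$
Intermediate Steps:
$r = \frac{9512707}{3108}$ ($r = 2227 \cdot \frac{1}{3108} + 3060 = \frac{2227}{3108} + 3060 = \frac{9512707}{3108} \approx 3060.7$)
$- r = \left(-1\right) \frac{9512707}{3108} = - \frac{9512707}{3108}$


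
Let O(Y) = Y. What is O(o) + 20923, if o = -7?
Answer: 20916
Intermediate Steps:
O(o) + 20923 = -7 + 20923 = 20916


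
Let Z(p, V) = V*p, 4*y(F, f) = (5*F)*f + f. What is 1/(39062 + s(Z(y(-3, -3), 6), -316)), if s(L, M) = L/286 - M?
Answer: 286/11262171 ≈ 2.5395e-5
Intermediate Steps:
y(F, f) = f/4 + 5*F*f/4 (y(F, f) = ((5*F)*f + f)/4 = (5*F*f + f)/4 = (f + 5*F*f)/4 = f/4 + 5*F*f/4)
s(L, M) = -M + L/286 (s(L, M) = L*(1/286) - M = L/286 - M = -M + L/286)
1/(39062 + s(Z(y(-3, -3), 6), -316)) = 1/(39062 + (-1*(-316) + (6*((1/4)*(-3)*(1 + 5*(-3))))/286)) = 1/(39062 + (316 + (6*((1/4)*(-3)*(1 - 15)))/286)) = 1/(39062 + (316 + (6*((1/4)*(-3)*(-14)))/286)) = 1/(39062 + (316 + (6*(21/2))/286)) = 1/(39062 + (316 + (1/286)*63)) = 1/(39062 + (316 + 63/286)) = 1/(39062 + 90439/286) = 1/(11262171/286) = 286/11262171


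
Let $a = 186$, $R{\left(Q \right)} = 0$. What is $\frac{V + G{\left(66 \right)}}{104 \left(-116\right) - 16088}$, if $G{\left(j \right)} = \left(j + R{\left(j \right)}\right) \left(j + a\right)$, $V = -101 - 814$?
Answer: $- \frac{5239}{9384} \approx -0.55829$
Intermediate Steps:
$V = -915$ ($V = -101 - 814 = -915$)
$G{\left(j \right)} = j \left(186 + j\right)$ ($G{\left(j \right)} = \left(j + 0\right) \left(j + 186\right) = j \left(186 + j\right)$)
$\frac{V + G{\left(66 \right)}}{104 \left(-116\right) - 16088} = \frac{-915 + 66 \left(186 + 66\right)}{104 \left(-116\right) - 16088} = \frac{-915 + 66 \cdot 252}{-12064 - 16088} = \frac{-915 + 16632}{-28152} = 15717 \left(- \frac{1}{28152}\right) = - \frac{5239}{9384}$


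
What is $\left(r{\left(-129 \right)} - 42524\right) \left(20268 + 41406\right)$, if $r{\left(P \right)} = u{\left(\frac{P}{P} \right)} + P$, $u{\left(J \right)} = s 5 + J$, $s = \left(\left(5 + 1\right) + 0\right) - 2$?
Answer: $-2629285968$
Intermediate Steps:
$s = 4$ ($s = \left(6 + 0\right) - 2 = 6 - 2 = 4$)
$u{\left(J \right)} = 20 + J$ ($u{\left(J \right)} = 4 \cdot 5 + J = 20 + J$)
$r{\left(P \right)} = 21 + P$ ($r{\left(P \right)} = \left(20 + \frac{P}{P}\right) + P = \left(20 + 1\right) + P = 21 + P$)
$\left(r{\left(-129 \right)} - 42524\right) \left(20268 + 41406\right) = \left(\left(21 - 129\right) - 42524\right) \left(20268 + 41406\right) = \left(-108 - 42524\right) 61674 = \left(-42632\right) 61674 = -2629285968$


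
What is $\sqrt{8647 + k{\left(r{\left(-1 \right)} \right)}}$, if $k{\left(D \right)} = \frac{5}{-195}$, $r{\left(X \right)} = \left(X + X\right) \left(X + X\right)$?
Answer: $\frac{4 \sqrt{822003}}{39} \approx 92.989$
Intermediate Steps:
$r{\left(X \right)} = 4 X^{2}$ ($r{\left(X \right)} = 2 X 2 X = 4 X^{2}$)
$k{\left(D \right)} = - \frac{1}{39}$ ($k{\left(D \right)} = 5 \left(- \frac{1}{195}\right) = - \frac{1}{39}$)
$\sqrt{8647 + k{\left(r{\left(-1 \right)} \right)}} = \sqrt{8647 - \frac{1}{39}} = \sqrt{\frac{337232}{39}} = \frac{4 \sqrt{822003}}{39}$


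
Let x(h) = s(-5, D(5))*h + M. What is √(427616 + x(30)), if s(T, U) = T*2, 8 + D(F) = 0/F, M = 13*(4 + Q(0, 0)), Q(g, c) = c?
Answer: 2*√106842 ≈ 653.73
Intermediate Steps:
M = 52 (M = 13*(4 + 0) = 13*4 = 52)
D(F) = -8 (D(F) = -8 + 0/F = -8 + 0 = -8)
s(T, U) = 2*T
x(h) = 52 - 10*h (x(h) = (2*(-5))*h + 52 = -10*h + 52 = 52 - 10*h)
√(427616 + x(30)) = √(427616 + (52 - 10*30)) = √(427616 + (52 - 300)) = √(427616 - 248) = √427368 = 2*√106842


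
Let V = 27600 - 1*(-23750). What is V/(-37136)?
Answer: -25675/18568 ≈ -1.3828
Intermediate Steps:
V = 51350 (V = 27600 + 23750 = 51350)
V/(-37136) = 51350/(-37136) = 51350*(-1/37136) = -25675/18568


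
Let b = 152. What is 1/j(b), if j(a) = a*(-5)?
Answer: -1/760 ≈ -0.0013158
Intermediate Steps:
j(a) = -5*a
1/j(b) = 1/(-5*152) = 1/(-760) = -1/760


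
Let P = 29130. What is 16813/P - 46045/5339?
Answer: -1251526243/155525070 ≈ -8.0471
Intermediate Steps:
16813/P - 46045/5339 = 16813/29130 - 46045/5339 = -1251526243/155525070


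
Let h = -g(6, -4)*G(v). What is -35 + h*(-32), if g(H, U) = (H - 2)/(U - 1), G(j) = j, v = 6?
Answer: -943/5 ≈ -188.60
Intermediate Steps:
g(H, U) = (-2 + H)/(-1 + U)
h = 24/5 (h = -(-2 + 6)/(-1 - 4)*6 = -4/(-5)*6 = -(-⅕*4)*6 = -(-4)*6/5 = -1*(-24/5) = 24/5 ≈ 4.8000)
-35 + h*(-32) = -35 + (24/5)*(-32) = -35 - 768/5 = -943/5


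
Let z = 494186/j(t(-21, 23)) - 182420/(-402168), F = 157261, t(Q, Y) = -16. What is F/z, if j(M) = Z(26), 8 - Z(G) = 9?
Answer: -15811335462/49686403207 ≈ -0.31822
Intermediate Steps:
Z(G) = -1 (Z(G) = 8 - 1*9 = 8 - 9 = -1)
j(M) = -1
z = -49686403207/100542 (z = 494186/(-1) - 182420/(-402168) = 494186*(-1) - 182420*(-1/402168) = -494186 + 45605/100542 = -49686403207/100542 ≈ -4.9419e+5)
F/z = 157261/(-49686403207/100542) = 157261*(-100542/49686403207) = -15811335462/49686403207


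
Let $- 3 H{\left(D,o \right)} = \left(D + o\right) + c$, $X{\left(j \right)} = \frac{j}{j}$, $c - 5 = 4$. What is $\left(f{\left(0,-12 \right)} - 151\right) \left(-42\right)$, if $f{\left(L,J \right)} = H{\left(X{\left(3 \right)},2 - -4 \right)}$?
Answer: $6566$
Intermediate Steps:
$c = 9$ ($c = 5 + 4 = 9$)
$X{\left(j \right)} = 1$
$H{\left(D,o \right)} = -3 - \frac{D}{3} - \frac{o}{3}$ ($H{\left(D,o \right)} = - \frac{\left(D + o\right) + 9}{3} = - \frac{9 + D + o}{3} = -3 - \frac{D}{3} - \frac{o}{3}$)
$f{\left(L,J \right)} = - \frac{16}{3}$ ($f{\left(L,J \right)} = -3 - \frac{1}{3} - \frac{2 - -4}{3} = -3 - \frac{1}{3} - \frac{2 + 4}{3} = -3 - \frac{1}{3} - 2 = - \frac{16}{3}$)
$\left(f{\left(0,-12 \right)} - 151\right) \left(-42\right) = \left(- \frac{16}{3} - 151\right) \left(-42\right) = \left(- \frac{469}{3}\right) \left(-42\right) = 6566$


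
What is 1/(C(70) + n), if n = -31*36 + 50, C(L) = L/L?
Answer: -1/1065 ≈ -0.00093897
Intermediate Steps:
C(L) = 1
n = -1066 (n = -1116 + 50 = -1066)
1/(C(70) + n) = 1/(1 - 1066) = 1/(-1065) = -1/1065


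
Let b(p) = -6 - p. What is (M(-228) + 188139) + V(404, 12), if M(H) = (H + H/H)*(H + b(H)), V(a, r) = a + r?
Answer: 189917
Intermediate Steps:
M(H) = -6 - 6*H (M(H) = (H + H/H)*(H + (-6 - H)) = (H + 1)*(-6) = (1 + H)*(-6) = -6 - 6*H)
(M(-228) + 188139) + V(404, 12) = ((-6 - 6*(-228)) + 188139) + (404 + 12) = ((-6 + 1368) + 188139) + 416 = (1362 + 188139) + 416 = 189501 + 416 = 189917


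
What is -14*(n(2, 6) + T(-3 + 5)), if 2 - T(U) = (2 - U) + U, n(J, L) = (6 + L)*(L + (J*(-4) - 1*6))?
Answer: 1344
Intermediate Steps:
n(J, L) = (6 + L)*(-6 + L - 4*J) (n(J, L) = (6 + L)*(L + (-4*J - 6)) = (6 + L)*(L + (-6 - 4*J)) = (6 + L)*(-6 + L - 4*J))
T(U) = 0 (T(U) = 2 - ((2 - U) + U) = 2 - 1*2 = 2 - 2 = 0)
-14*(n(2, 6) + T(-3 + 5)) = -14*((-36 + 6**2 - 24*2 - 4*2*6) + 0) = -14*((-36 + 36 - 48 - 48) + 0) = -14*(-96 + 0) = -14*(-96) = 1344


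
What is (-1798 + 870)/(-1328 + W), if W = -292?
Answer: 232/405 ≈ 0.57284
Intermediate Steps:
(-1798 + 870)/(-1328 + W) = (-1798 + 870)/(-1328 - 292) = -928/(-1620) = -928*(-1/1620) = 232/405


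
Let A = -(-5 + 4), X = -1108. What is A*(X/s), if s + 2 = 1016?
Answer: -554/507 ≈ -1.0927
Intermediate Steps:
s = 1014 (s = -2 + 1016 = 1014)
A = 1 (A = -1*(-1) = 1)
A*(X/s) = 1*(-1108/1014) = 1*(-1108*1/1014) = 1*(-554/507) = -554/507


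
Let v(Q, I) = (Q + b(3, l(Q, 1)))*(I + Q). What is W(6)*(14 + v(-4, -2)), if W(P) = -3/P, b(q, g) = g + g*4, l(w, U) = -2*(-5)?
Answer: 131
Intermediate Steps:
l(w, U) = 10
b(q, g) = 5*g (b(q, g) = g + 4*g = 5*g)
v(Q, I) = (50 + Q)*(I + Q) (v(Q, I) = (Q + 5*10)*(I + Q) = (Q + 50)*(I + Q) = (50 + Q)*(I + Q))
W(6)*(14 + v(-4, -2)) = (-3/6)*(14 + ((-4)**2 + 50*(-2) + 50*(-4) - 2*(-4))) = (-3*1/6)*(14 + (16 - 100 - 200 + 8)) = -(14 - 276)/2 = -1/2*(-262) = 131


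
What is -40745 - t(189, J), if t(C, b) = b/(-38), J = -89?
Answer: -1548399/38 ≈ -40747.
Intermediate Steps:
t(C, b) = -b/38 (t(C, b) = b*(-1/38) = -b/38)
-40745 - t(189, J) = -40745 - (-1)*(-89)/38 = -40745 - 1*89/38 = -40745 - 89/38 = -1548399/38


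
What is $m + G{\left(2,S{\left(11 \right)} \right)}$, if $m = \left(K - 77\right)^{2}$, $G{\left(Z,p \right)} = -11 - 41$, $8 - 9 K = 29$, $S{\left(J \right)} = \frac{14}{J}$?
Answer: $\frac{56176}{9} \approx 6241.8$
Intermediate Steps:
$K = - \frac{7}{3}$ ($K = \frac{8}{9} - \frac{29}{9} = - \frac{7}{3} \approx -2.3333$)
$G{\left(Z,p \right)} = -52$
$m = \frac{56644}{9}$ ($m = \left(- \frac{7}{3} - 77\right)^{2} = \left(- \frac{238}{3}\right)^{2} = \frac{56644}{9} \approx 6293.8$)
$m + G{\left(2,S{\left(11 \right)} \right)} = \frac{56644}{9} - 52 = \frac{56176}{9}$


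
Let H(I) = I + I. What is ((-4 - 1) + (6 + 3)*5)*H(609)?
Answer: 48720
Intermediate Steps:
H(I) = 2*I
((-4 - 1) + (6 + 3)*5)*H(609) = ((-4 - 1) + (6 + 3)*5)*(2*609) = (-5 + 9*5)*1218 = (-5 + 45)*1218 = 40*1218 = 48720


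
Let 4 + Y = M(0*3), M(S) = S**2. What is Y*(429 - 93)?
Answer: -1344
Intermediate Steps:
Y = -4 (Y = -4 + (0*3)**2 = -4 + 0**2 = -4 + 0 = -4)
Y*(429 - 93) = -4*(429 - 93) = -4*336 = -1344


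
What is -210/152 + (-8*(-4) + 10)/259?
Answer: -3429/2812 ≈ -1.2194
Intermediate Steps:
-210/152 + (-8*(-4) + 10)/259 = -210*1/152 + (32 + 10)*(1/259) = -105/76 + 42*(1/259) = -105/76 + 6/37 = -3429/2812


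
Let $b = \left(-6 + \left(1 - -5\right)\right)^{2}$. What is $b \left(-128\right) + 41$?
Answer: $41$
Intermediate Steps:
$b = 0$ ($b = \left(-6 + \left(1 + 5\right)\right)^{2} = \left(-6 + 6\right)^{2} = 0^{2} = 0$)
$b \left(-128\right) + 41 = 0 \left(-128\right) + 41 = 0 + 41 = 41$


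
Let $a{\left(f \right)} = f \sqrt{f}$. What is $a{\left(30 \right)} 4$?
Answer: $120 \sqrt{30} \approx 657.27$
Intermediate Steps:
$a{\left(f \right)} = f^{\frac{3}{2}}$
$a{\left(30 \right)} 4 = 30^{\frac{3}{2}} \cdot 4 = 30 \sqrt{30} \cdot 4 = 120 \sqrt{30}$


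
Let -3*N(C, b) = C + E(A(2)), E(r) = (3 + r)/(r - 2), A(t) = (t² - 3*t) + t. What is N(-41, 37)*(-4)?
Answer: -170/3 ≈ -56.667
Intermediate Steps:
A(t) = t² - 2*t
E(r) = (3 + r)/(-2 + r)
N(C, b) = ½ - C/3 (N(C, b) = -(C + (3 + 2*(-2 + 2))/(-2 + 2*(-2 + 2)))/3 = -(C + (3 + 2*0)/(-2 + 2*0))/3 = -(C + (3 + 0)/(-2 + 0))/3 = -(C + 3/(-2))/3 = -(C - ½*3)/3 = -(C - 3/2)/3 = -(-3/2 + C)/3 = ½ - C/3)
N(-41, 37)*(-4) = (½ - ⅓*(-41))*(-4) = (½ + 41/3)*(-4) = (85/6)*(-4) = -170/3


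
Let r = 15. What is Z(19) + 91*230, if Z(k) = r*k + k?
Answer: 21234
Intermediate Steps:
Z(k) = 16*k (Z(k) = 15*k + k = 16*k)
Z(19) + 91*230 = 16*19 + 91*230 = 304 + 20930 = 21234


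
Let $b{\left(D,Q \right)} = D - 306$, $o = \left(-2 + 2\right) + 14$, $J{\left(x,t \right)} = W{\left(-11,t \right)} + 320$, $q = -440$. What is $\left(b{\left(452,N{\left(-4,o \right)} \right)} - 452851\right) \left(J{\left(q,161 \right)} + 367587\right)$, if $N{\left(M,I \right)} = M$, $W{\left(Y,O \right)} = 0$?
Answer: $-166553338435$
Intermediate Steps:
$J{\left(x,t \right)} = 320$ ($J{\left(x,t \right)} = 0 + 320 = 320$)
$o = 14$ ($o = 0 + 14 = 14$)
$b{\left(D,Q \right)} = -306 + D$ ($b{\left(D,Q \right)} = D - 306 = -306 + D$)
$\left(b{\left(452,N{\left(-4,o \right)} \right)} - 452851\right) \left(J{\left(q,161 \right)} + 367587\right) = \left(\left(-306 + 452\right) - 452851\right) \left(320 + 367587\right) = \left(146 - 452851\right) 367907 = \left(-452705\right) 367907 = -166553338435$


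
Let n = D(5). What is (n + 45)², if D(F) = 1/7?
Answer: 99856/49 ≈ 2037.9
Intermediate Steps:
D(F) = ⅐
n = ⅐ ≈ 0.14286
(n + 45)² = (⅐ + 45)² = (316/7)² = 99856/49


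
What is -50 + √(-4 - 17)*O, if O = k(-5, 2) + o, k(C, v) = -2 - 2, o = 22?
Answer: -50 + 18*I*√21 ≈ -50.0 + 82.486*I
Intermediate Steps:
k(C, v) = -4
O = 18 (O = -4 + 22 = 18)
-50 + √(-4 - 17)*O = -50 + √(-4 - 17)*18 = -50 + √(-21)*18 = -50 + (I*√21)*18 = -50 + 18*I*√21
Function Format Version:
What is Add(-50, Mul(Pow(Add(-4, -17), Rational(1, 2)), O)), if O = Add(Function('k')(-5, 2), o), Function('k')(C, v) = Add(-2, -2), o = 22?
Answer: Add(-50, Mul(18, I, Pow(21, Rational(1, 2)))) ≈ Add(-50.000, Mul(82.486, I))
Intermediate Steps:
Function('k')(C, v) = -4
O = 18 (O = Add(-4, 22) = 18)
Add(-50, Mul(Pow(Add(-4, -17), Rational(1, 2)), O)) = Add(-50, Mul(Pow(Add(-4, -17), Rational(1, 2)), 18)) = Add(-50, Mul(Pow(-21, Rational(1, 2)), 18)) = Add(-50, Mul(Mul(I, Pow(21, Rational(1, 2))), 18)) = Add(-50, Mul(18, I, Pow(21, Rational(1, 2))))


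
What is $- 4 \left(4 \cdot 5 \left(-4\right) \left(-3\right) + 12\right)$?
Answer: $-1008$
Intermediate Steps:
$- 4 \left(4 \cdot 5 \left(-4\right) \left(-3\right) + 12\right) = - 4 \left(20 \left(-4\right) \left(-3\right) + 12\right) = - 4 \left(\left(-80\right) \left(-3\right) + 12\right) = - 4 \left(240 + 12\right) = \left(-4\right) 252 = -1008$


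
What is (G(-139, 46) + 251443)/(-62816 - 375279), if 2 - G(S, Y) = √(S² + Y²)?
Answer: -50289/87619 + √21437/438095 ≈ -0.57362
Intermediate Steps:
G(S, Y) = 2 - √(S² + Y²)
(G(-139, 46) + 251443)/(-62816 - 375279) = ((2 - √((-139)² + 46²)) + 251443)/(-62816 - 375279) = ((2 - √(19321 + 2116)) + 251443)/(-438095) = ((2 - √21437) + 251443)*(-1/438095) = (251445 - √21437)*(-1/438095) = -50289/87619 + √21437/438095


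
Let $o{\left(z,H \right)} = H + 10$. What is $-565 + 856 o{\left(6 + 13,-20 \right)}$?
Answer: $-9125$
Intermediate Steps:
$o{\left(z,H \right)} = 10 + H$
$-565 + 856 o{\left(6 + 13,-20 \right)} = -565 + 856 \left(10 - 20\right) = -565 + 856 \left(-10\right) = -565 - 8560 = -9125$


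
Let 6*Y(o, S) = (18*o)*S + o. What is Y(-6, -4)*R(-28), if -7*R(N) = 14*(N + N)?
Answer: 7952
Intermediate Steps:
Y(o, S) = o/6 + 3*S*o (Y(o, S) = ((18*o)*S + o)/6 = (18*S*o + o)/6 = (o + 18*S*o)/6 = o/6 + 3*S*o)
R(N) = -4*N (R(N) = -2*(N + N) = -2*2*N = -4*N)
Y(-6, -4)*R(-28) = ((⅙)*(-6)*(1 + 18*(-4)))*(-4*(-28)) = ((⅙)*(-6)*(1 - 72))*112 = ((⅙)*(-6)*(-71))*112 = 71*112 = 7952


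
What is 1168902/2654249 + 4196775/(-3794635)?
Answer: -103134298557/154952402371 ≈ -0.66559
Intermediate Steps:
1168902/2654249 + 4196775/(-3794635) = 1168902*(1/2654249) + 4196775*(-1/3794635) = 1168902/2654249 - 839355/758927 = -103134298557/154952402371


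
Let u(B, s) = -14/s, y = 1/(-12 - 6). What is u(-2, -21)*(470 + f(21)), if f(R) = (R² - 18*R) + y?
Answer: 9593/27 ≈ 355.30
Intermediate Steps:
y = -1/18 (y = 1/(-18) = -1/18 ≈ -0.055556)
f(R) = -1/18 + R² - 18*R (f(R) = (R² - 18*R) - 1/18 = -1/18 + R² - 18*R)
u(-2, -21)*(470 + f(21)) = (-14/(-21))*(470 + (-1/18 + 21² - 18*21)) = (-14*(-1/21))*(470 + (-1/18 + 441 - 378)) = 2*(470 + 1133/18)/3 = (⅔)*(9593/18) = 9593/27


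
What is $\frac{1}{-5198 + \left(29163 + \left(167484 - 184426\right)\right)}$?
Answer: $\frac{1}{7023} \approx 0.00014239$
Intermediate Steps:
$\frac{1}{-5198 + \left(29163 + \left(167484 - 184426\right)\right)} = \frac{1}{-5198 + \left(29163 - 16942\right)} = \frac{1}{-5198 + 12221} = \frac{1}{7023}$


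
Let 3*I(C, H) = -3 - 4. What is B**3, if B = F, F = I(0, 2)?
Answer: -343/27 ≈ -12.704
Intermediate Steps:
I(C, H) = -7/3 (I(C, H) = (-3 - 4)/3 = (1/3)*(-7) = -7/3)
F = -7/3 ≈ -2.3333
B = -7/3 ≈ -2.3333
B**3 = (-7/3)**3 = -343/27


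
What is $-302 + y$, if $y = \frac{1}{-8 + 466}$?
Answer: $- \frac{138315}{458} \approx -302.0$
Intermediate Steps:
$y = \frac{1}{458} \approx 0.0021834$
$-302 + y = -302 + \frac{1}{458} = - \frac{138315}{458}$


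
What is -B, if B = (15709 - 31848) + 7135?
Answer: 9004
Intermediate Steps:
B = -9004 (B = -16139 + 7135 = -9004)
-B = -1*(-9004) = 9004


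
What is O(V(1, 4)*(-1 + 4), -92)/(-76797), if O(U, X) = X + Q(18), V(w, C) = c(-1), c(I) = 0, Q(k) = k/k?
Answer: 13/10971 ≈ 0.0011849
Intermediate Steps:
Q(k) = 1
V(w, C) = 0
O(U, X) = 1 + X (O(U, X) = X + 1 = 1 + X)
O(V(1, 4)*(-1 + 4), -92)/(-76797) = (1 - 92)/(-76797) = -91*(-1/76797) = 13/10971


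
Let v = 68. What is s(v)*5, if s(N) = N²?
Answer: 23120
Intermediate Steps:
s(v)*5 = 68²*5 = 4624*5 = 23120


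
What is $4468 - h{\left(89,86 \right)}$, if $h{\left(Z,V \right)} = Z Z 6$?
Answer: $-43058$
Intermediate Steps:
$h{\left(Z,V \right)} = 6 Z^{2}$ ($h{\left(Z,V \right)} = Z^{2} \cdot 6 = 6 Z^{2}$)
$4468 - h{\left(89,86 \right)} = 4468 - 6 \cdot 89^{2} = 4468 - 6 \cdot 7921 = 4468 - 47526 = -43058$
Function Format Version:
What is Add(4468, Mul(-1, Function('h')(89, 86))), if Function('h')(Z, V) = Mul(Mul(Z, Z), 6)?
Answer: -43058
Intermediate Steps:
Function('h')(Z, V) = Mul(6, Pow(Z, 2)) (Function('h')(Z, V) = Mul(Pow(Z, 2), 6) = Mul(6, Pow(Z, 2)))
Add(4468, Mul(-1, Function('h')(89, 86))) = Add(4468, Mul(-1, Mul(6, Pow(89, 2)))) = Add(4468, Mul(-1, Mul(6, 7921))) = Add(4468, Mul(-1, 47526)) = Add(4468, -47526) = -43058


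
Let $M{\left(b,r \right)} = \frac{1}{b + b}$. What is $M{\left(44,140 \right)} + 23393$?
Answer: $\frac{2058585}{88} \approx 23393.0$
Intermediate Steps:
$M{\left(b,r \right)} = \frac{1}{2 b}$
$M{\left(44,140 \right)} + 23393 = \frac{1}{2 \cdot 44} + 23393 = \frac{1}{2} \cdot \frac{1}{44} + 23393 = \frac{1}{88} + 23393 = \frac{2058585}{88}$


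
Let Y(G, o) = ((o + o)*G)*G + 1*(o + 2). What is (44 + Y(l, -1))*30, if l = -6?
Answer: -810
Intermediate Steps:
Y(G, o) = 2 + o + 2*o*G**2 (Y(G, o) = ((2*o)*G)*G + 1*(2 + o) = (2*G*o)*G + (2 + o) = 2*o*G**2 + (2 + o) = 2 + o + 2*o*G**2)
(44 + Y(l, -1))*30 = (44 + (2 - 1 + 2*(-1)*(-6)**2))*30 = (44 + (2 - 1 + 2*(-1)*36))*30 = (44 + (2 - 1 - 72))*30 = (44 - 71)*30 = -27*30 = -810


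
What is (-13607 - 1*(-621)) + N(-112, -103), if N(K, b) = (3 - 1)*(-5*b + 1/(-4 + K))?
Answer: -693449/58 ≈ -11956.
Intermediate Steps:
N(K, b) = -10*b + 2/(-4 + K) (N(K, b) = 2*(1/(-4 + K) - 5*b) = -10*b + 2/(-4 + K))
(-13607 - 1*(-621)) + N(-112, -103) = (-13607 - 1*(-621)) + 2*(1 + 20*(-103) - 5*(-112)*(-103))/(-4 - 112) = (-13607 + 621) + 2*(1 - 2060 - 57680)/(-116) = -12986 + 2*(-1/116)*(-59739) = -12986 + 59739/58 = -693449/58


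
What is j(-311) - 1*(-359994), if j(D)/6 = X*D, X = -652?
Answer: 1576626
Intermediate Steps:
j(D) = -3912*D (j(D) = 6*(-652*D) = -3912*D)
j(-311) - 1*(-359994) = -3912*(-311) - 1*(-359994) = 1216632 + 359994 = 1576626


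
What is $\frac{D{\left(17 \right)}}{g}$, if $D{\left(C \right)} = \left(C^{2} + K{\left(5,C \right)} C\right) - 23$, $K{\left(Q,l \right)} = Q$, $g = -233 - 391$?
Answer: $- \frac{9}{16} \approx -0.5625$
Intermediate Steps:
$g = -624$ ($g = -233 - 391 = -624$)
$D{\left(C \right)} = -23 + C^{2} + 5 C$ ($D{\left(C \right)} = \left(C^{2} + 5 C\right) - 23 = -23 + C^{2} + 5 C$)
$\frac{D{\left(17 \right)}}{g} = \frac{-23 + 17^{2} + 5 \cdot 17}{-624} = \left(-23 + 289 + 85\right) \left(- \frac{1}{624}\right) = 351 \left(- \frac{1}{624}\right) = - \frac{9}{16}$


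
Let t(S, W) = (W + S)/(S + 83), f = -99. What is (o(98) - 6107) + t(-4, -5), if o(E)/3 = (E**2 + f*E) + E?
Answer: -482462/79 ≈ -6107.1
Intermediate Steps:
o(E) = -294*E + 3*E**2 (o(E) = 3*((E**2 - 99*E) + E) = 3*(E**2 - 98*E) = -294*E + 3*E**2)
t(S, W) = (S + W)/(83 + S)
(o(98) - 6107) + t(-4, -5) = (3*98*(-98 + 98) - 6107) + (-4 - 5)/(83 - 4) = (3*98*0 - 6107) - 9/79 = (0 - 6107) + (1/79)*(-9) = -6107 - 9/79 = -482462/79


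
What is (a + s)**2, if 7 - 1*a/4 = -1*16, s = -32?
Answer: 3600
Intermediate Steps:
a = 92 (a = 28 - (-4)*16 = 28 - 4*(-16) = 28 + 64 = 92)
(a + s)**2 = (92 - 32)**2 = 60**2 = 3600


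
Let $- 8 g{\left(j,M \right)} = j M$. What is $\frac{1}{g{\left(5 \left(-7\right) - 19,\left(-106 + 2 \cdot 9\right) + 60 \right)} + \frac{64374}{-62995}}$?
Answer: $- \frac{62995}{11970429} \approx -0.0052626$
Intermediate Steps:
$g{\left(j,M \right)} = - \frac{M j}{8}$ ($g{\left(j,M \right)} = - \frac{j M}{8} = - \frac{M j}{8}$)
$\frac{1}{g{\left(5 \left(-7\right) - 19,\left(-106 + 2 \cdot 9\right) + 60 \right)} + \frac{64374}{-62995}} = \frac{1}{- \frac{\left(\left(-106 + 2 \cdot 9\right) + 60\right) \left(5 \left(-7\right) - 19\right)}{8} + \frac{64374}{-62995}} = \frac{1}{- \frac{\left(\left(-106 + 18\right) + 60\right) \left(-35 - 19\right)}{8} + 64374 \left(- \frac{1}{62995}\right)} = \frac{1}{\left(- \frac{1}{8}\right) \left(-88 + 60\right) \left(-54\right) - \frac{64374}{62995}} = \frac{1}{\left(- \frac{1}{8}\right) \left(-28\right) \left(-54\right) - \frac{64374}{62995}} = \frac{1}{-189 - \frac{64374}{62995}} = \frac{1}{- \frac{11970429}{62995}} = - \frac{62995}{11970429}$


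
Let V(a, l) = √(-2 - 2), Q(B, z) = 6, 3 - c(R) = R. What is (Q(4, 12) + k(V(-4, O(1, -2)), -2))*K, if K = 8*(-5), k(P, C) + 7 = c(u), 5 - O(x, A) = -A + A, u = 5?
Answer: 120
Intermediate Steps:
O(x, A) = 5 (O(x, A) = 5 - (-A + A) = 5 - 1*0 = 5 + 0 = 5)
c(R) = 3 - R
V(a, l) = 2*I (V(a, l) = √(-4) = 2*I)
k(P, C) = -9 (k(P, C) = -7 + (3 - 1*5) = -7 + (3 - 5) = -7 - 2 = -9)
K = -40
(Q(4, 12) + k(V(-4, O(1, -2)), -2))*K = (6 - 9)*(-40) = -3*(-40) = 120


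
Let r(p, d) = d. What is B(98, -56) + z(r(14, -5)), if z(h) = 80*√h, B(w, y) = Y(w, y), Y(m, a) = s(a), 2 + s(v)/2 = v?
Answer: -116 + 80*I*√5 ≈ -116.0 + 178.89*I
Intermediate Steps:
s(v) = -4 + 2*v
Y(m, a) = -4 + 2*a
B(w, y) = -4 + 2*y
B(98, -56) + z(r(14, -5)) = (-4 + 2*(-56)) + 80*√(-5) = (-4 - 112) + 80*(I*√5) = -116 + 80*I*√5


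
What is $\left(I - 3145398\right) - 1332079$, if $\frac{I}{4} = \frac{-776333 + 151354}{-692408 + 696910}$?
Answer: $- \frac{10080050685}{2251} \approx -4.478 \cdot 10^{6}$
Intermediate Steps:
$I = - \frac{1249958}{2251}$ ($I = 4 \frac{-776333 + 151354}{-692408 + 696910} = 4 \left(- \frac{624979}{4502}\right) = - \frac{1249958}{2251} \approx -555.29$)
$\left(I - 3145398\right) - 1332079 = \left(- \frac{1249958}{2251} - 3145398\right) - 1332079 = - \frac{7081540856}{2251} - 1332079 = - \frac{10080050685}{2251}$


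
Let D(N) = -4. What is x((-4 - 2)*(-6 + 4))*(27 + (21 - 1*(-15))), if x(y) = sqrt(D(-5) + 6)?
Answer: 63*sqrt(2) ≈ 89.095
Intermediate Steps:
x(y) = sqrt(2) (x(y) = sqrt(-4 + 6) = sqrt(2))
x((-4 - 2)*(-6 + 4))*(27 + (21 - 1*(-15))) = sqrt(2)*(27 + (21 - 1*(-15))) = sqrt(2)*(27 + (21 + 15)) = sqrt(2)*(27 + 36) = sqrt(2)*63 = 63*sqrt(2)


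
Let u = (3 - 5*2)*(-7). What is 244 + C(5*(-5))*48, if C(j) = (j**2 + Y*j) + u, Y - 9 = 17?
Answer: 1396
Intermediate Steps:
Y = 26 (Y = 9 + 17 = 26)
u = 49 (u = (3 - 10)*(-7) = -7*(-7) = 49)
C(j) = 49 + j**2 + 26*j (C(j) = (j**2 + 26*j) + 49 = 49 + j**2 + 26*j)
244 + C(5*(-5))*48 = 244 + (49 + (5*(-5))**2 + 26*(5*(-5)))*48 = 244 + (49 + (-25)**2 + 26*(-25))*48 = 244 + (49 + 625 - 650)*48 = 244 + 24*48 = 244 + 1152 = 1396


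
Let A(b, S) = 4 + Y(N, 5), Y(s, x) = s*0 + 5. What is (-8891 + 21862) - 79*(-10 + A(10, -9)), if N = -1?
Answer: 13050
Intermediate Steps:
Y(s, x) = 5 (Y(s, x) = 0 + 5 = 5)
A(b, S) = 9 (A(b, S) = 4 + 5 = 9)
(-8891 + 21862) - 79*(-10 + A(10, -9)) = (-8891 + 21862) - 79*(-10 + 9) = 12971 - 79*(-1) = 12971 + 79 = 13050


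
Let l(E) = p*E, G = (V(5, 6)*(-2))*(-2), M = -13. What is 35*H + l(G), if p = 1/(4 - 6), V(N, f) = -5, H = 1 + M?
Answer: -410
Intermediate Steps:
H = -12 (H = 1 - 13 = -12)
G = -20 (G = -5*(-2)*(-2) = 10*(-2) = -20)
p = -½ (p = 1/(-2) = -½ ≈ -0.50000)
l(E) = -E/2
35*H + l(G) = 35*(-12) - ½*(-20) = -420 + 10 = -410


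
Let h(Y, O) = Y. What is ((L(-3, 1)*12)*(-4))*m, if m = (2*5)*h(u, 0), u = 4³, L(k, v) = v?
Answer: -30720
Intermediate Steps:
u = 64
m = 640 (m = (2*5)*64 = 10*64 = 640)
((L(-3, 1)*12)*(-4))*m = ((1*12)*(-4))*640 = (12*(-4))*640 = -48*640 = -30720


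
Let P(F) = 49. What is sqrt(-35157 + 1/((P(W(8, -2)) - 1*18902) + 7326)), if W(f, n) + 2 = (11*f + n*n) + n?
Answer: 2*I*sqrt(1167842846995)/11527 ≈ 187.5*I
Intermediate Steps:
W(f, n) = -2 + n + n**2 + 11*f (W(f, n) = -2 + ((11*f + n*n) + n) = -2 + ((11*f + n**2) + n) = -2 + ((n**2 + 11*f) + n) = -2 + (n + n**2 + 11*f) = -2 + n + n**2 + 11*f)
sqrt(-35157 + 1/((P(W(8, -2)) - 1*18902) + 7326)) = sqrt(-35157 + 1/((49 - 1*18902) + 7326)) = sqrt(-35157 + 1/((49 - 18902) + 7326)) = sqrt(-35157 + 1/(-18853 + 7326)) = sqrt(-35157 + 1/(-11527)) = sqrt(-35157 - 1/11527) = sqrt(-405254740/11527) = 2*I*sqrt(1167842846995)/11527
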